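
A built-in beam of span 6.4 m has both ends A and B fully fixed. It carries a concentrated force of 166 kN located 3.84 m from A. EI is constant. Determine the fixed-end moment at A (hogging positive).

Take the two fixed-end moments M_A, M_B as redundants; the released structure is the simple span AB.
On the primary (simply-supported) span, the end slopes from the loading are:
  at A: point load 166 at a = 3.84: Pab(L + b)/(6LEI) = 380.8/EI
  at B: point load 166 at a = 3.84: Pab(L + a)/(6LEI) = 435.2/EI
  θ_A0 = 380.8/EI,  θ_B0 = 435.2/EI
Flexibility coefficients: a unit moment at one end gives L/(3EI) there and L/(6EI) at the far end, so f₁₁ = f₂₂ = 2.133/EI and f₁₂ = f₂₁ = 1.067/EI.
Compatibility — zero rotation at each built-in end:
  2.133 M_A + 1.067 M_B = 380.8
  1.067 M_A + 2.133 M_B = 435.2
Solving the pair gives M_A = 102 kN·m and M_B = 153 kN·m (hogging).

M_A = 102 kN·m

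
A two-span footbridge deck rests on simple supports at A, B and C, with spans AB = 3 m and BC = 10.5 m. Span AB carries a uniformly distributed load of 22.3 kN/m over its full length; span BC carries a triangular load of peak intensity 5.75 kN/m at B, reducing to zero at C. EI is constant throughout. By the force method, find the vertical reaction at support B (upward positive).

R_B = 70.05 kN

Insert a hinge at B; M_B is the redundant, and each span becomes simply supported.
Discontinuity in slope at B on the released structure — sum the simple-span end rotations:
  span AB: UDL 22.3: wL³/(24EI) = 25.09/EI
  span BC: triangular load, peak 5.75: w₀L³/(45EI) = 147.9/EI
  relative rotation θ_0 = (25.09 + 147.9)/EI = 173/EI
A unit hogging moment at B produces rotation L₁/(3EI) + L₂/(3EI) = 4.5/EI.
Compatibility: M_B·(L₁+L₂)/(3EI) = θ_0, giving M_B = 38.45 kN·m (hogging).
Span AB, ΣM about A with M_B applied at B: R_B^{AB}·3 = 100.3 + 38.45, so R_B^{AB} = 46.27 kN and R_A = 66.9 − 46.27 = 20.63 kN.
Span BC, ΣM about C: R_B^{BC}·10.5 = 211.3 + 38.45, so R_B^{BC} = 23.79 kN and R_C = 30.19 − 23.79 = 6.401 kN.
R_B = 46.27 + 23.79 = 70.05 kN.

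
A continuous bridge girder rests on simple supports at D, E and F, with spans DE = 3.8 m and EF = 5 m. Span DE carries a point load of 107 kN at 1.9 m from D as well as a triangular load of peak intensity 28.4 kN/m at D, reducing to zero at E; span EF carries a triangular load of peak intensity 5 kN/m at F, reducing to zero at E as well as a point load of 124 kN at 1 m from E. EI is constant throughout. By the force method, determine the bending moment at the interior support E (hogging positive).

M_E = 98.12 kN·m

Insert a hinge at E; M_E is the redundant, and each span becomes simply supported.
Rotations at E on the released spans (each span's end-slope, ×1/EI):
  span DE: point load 107 at a = 1.9: Pab(L + a)/(6LEI) = 96.57/EI
  span DE: triangular load, peak 28.4: 7w₀L³/(360EI) = 30.3/EI
  span EF: triangular load, peak 5: 7w₀L³/(360EI) = 12.15/EI
  span EF: point load 124 at a = 1: Pab(L + b)/(6LEI) = 148.8/EI
  relative rotation θ_0 = (126.9 + 161)/EI = 287.8/EI
A unit hogging moment at E produces rotation L₁/(3EI) + L₂/(3EI) = 2.933/EI.
Slope continuity at E: θ_0 = M_E·2.933/EI, so M_E = 287.8/2.933 = 98.12 kN·m (hogging).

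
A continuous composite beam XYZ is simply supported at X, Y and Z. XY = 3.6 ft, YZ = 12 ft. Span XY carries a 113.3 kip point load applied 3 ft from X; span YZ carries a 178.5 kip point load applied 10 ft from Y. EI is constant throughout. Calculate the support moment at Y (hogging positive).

M_Y = 145.5 kip·ft

Release continuity at Y by inserting a hinge; the redundant is the internal moment M_Y. The primary structure is two simply-supported spans XY and YZ.
Rotations at Y on the released spans (each span's end-slope, ×1/EI):
  span XY: point load 113.3 at a = 3: Pab(L + a)/(6LEI) = 62.31/EI
  span YZ: point load 178.5 at a = 10: Pab(L + b)/(6LEI) = 694.2/EI
  relative rotation θ_0 = (62.31 + 694.2)/EI = 756.5/EI
A unit hogging moment at Y produces rotation L₁/(3EI) + L₂/(3EI) = 5.2/EI.
Compatibility: M_Y·(L₁+L₂)/(3EI) = θ_0, giving M_Y = 145.5 kip·ft (hogging).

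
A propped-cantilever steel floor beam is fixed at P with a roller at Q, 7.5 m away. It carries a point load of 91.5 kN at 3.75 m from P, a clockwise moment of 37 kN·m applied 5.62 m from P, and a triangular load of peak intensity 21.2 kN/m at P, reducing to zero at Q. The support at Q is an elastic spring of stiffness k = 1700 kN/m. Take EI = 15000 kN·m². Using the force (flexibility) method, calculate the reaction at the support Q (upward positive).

R_Q = 48.39 kN

Remove the prop at Q; the released (primary) structure is a cantilever built in at P.
Primary-structure tip deflection at Q by superposition:
  point load 91.5 at a = 3.75: Pa²(3L − a)/(6EI) = 4021/EI
  clockwise couple 37 at a = 5.62: M₀a(2L − a)/(2EI) = 975.2/EI
  triangular load, peak 21.2 at the fixed end: w₀L⁴/(30EI) = 2236/EI
  δ_0 = 7232/EI
Flexibility coefficient — unit upward force at Q: δ_{QQ} = L³/(3EI) = 140.6/EI.
With EI = 15000 kN·m²: δ_0 = 0.48214 m and δ_{QQ} = 0.009375 m/kN.
Compatibility — the spring shortens by R_Q/k under the reaction it provides: δ_0 − R_Q·δ_{QQ} = R_Q/k. With 1/k = 0.000588 m/kN, R_Q = δ_0 / (δ_{QQ} + 1/k) = 0.48214 / (0.009375 + 0.000588) = 48.39 kN.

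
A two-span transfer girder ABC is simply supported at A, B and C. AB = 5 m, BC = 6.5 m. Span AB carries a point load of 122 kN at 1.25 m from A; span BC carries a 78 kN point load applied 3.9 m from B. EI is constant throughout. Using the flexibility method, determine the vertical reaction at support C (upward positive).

R_C = 34.61 kN

Release continuity at B by inserting a hinge; the redundant is the internal moment M_B. The primary structure is two simply-supported spans AB and BC.
Discontinuity in slope at B on the released structure — sum the simple-span end rotations:
  span AB: point load 122 at a = 1.25: Pab(L + a)/(6LEI) = 119.1/EI
  span BC: point load 78 at a = 3.9: Pab(L + b)/(6LEI) = 184.5/EI
  relative rotation θ_0 = (119.1 + 184.5)/EI = 303.7/EI
A unit hogging moment at B produces rotation L₁/(3EI) + L₂/(3EI) = 3.833/EI.
Compatibility: M_B·(L₁+L₂)/(3EI) = θ_0, giving M_B = 79.22 kN·m (hogging).
Span BC, ΣM about C: R_B^{BC}·6.5 = 202.8 + 79.22, so R_B^{BC} = 43.39 kN and R_C = 78 − 43.39 = 34.61 kN.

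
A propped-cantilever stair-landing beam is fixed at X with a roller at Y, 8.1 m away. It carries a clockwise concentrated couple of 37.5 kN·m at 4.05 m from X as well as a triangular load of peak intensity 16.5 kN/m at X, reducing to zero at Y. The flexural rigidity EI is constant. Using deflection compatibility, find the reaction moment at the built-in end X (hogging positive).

Take the reaction at Y as the redundant and release it; the primary structure is a cantilever fixed at X.
Downward deflection at the released point Y due to the loads:
  clockwise couple 37.5 at a = 4.05: M₀a(2L − a)/(2EI) = 922.6/EI
  triangular load, peak 16.5 at the fixed end: w₀L⁴/(30EI) = 2368/EI
  δ_0 = 3290/EI
Tip deflection under a unit load at Y: L³/(3EI) = 177.1/EI.
Compatibility at Y: δ_0 − R_Y·δ_{YY} = 0, so R_Y = 3290/177.1 = 18.57 kN.
Moment equilibrium about X: M_X = Σ(load moments about X) − R_Y·L = 217.9 − 18.57×8.1 = 67.48 kN·m.

M_X = 67.48 kN·m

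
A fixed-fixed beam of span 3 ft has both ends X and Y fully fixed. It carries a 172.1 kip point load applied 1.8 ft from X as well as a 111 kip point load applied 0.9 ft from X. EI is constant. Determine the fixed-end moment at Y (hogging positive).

Take the two fixed-end moments M_X, M_Y as redundants; the released structure is the simple span XY.
On the primary (simply-supported) span, the end slopes from the loading are:
  at X: point load 172.1 at a = 1.8: Pab(L + b)/(6LEI) = 86.74/EI
  at Y: point load 172.1 at a = 1.8: Pab(L + a)/(6LEI) = 99.13/EI
  at X: point load 111 at a = 0.9: Pab(L + b)/(6LEI) = 59.44/EI
  at Y: point load 111 at a = 0.9: Pab(L + a)/(6LEI) = 45.45/EI
  θ_X0 = 146.2/EI,  θ_Y0 = 144.6/EI
Flexibility coefficients: a unit moment at one end gives L/(3EI) there and L/(6EI) at the far end, so f₁₁ = f₂₂ = 1/EI and f₁₂ = f₂₁ = 0.5/EI.
Compatibility — zero rotation at each built-in end:
  1 M_X + 0.5 M_Y = 146.2
  0.5 M_X + 1 M_Y = 144.6
Solving the pair gives M_X = 98.52 kip·ft and M_Y = 95.33 kip·ft (hogging).

M_Y = 95.33 kip·ft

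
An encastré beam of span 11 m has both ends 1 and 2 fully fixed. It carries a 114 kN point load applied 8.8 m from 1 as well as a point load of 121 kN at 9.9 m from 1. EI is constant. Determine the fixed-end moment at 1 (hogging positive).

Take the two fixed-end moments M_1, M_2 as redundants; the released structure is the simple span 12.
End rotations of the released simple span under the applied load (×1/EI):
  at 1: point load 114 at a = 8.8: Pab(L + b)/(6LEI) = 441.4/EI
  at 2: point load 114 at a = 8.8: Pab(L + a)/(6LEI) = 662.1/EI
  at 1: point load 121 at a = 9.9: Pab(L + b)/(6LEI) = 241.6/EI
  at 2: point load 121 at a = 9.9: Pab(L + a)/(6LEI) = 417.3/EI
  θ_10 = 683/EI,  θ_20 = 1079/EI
Flexibility coefficients: a unit moment at one end gives L/(3EI) there and L/(6EI) at the far end, so f₁₁ = f₂₂ = 3.667/EI and f₁₂ = f₂₁ = 1.833/EI.
Compatibility — zero rotation at each built-in end:
  3.667 M_1 + 1.833 M_2 = 683
  1.833 M_1 + 3.667 M_2 = 1079
Solving the pair gives M_1 = 52.11 kN·m and M_2 = 268.3 kN·m (hogging).

M_1 = 52.11 kN·m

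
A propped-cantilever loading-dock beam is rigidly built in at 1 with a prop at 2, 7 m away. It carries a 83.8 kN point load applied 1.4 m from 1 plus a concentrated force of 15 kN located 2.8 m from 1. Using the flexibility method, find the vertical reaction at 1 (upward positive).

R_1 = 90.99 kN

Choose R_2 as the redundant. The primary structure is the cantilever fixed at 1.
Deflection at 2 on the released cantilever, summing each load's contribution:
  point load 83.8 at a = 1.4: Pa²(3L − a)/(6EI) = 536.5/EI
  point load 15 at a = 2.8: Pa²(3L − a)/(6EI) = 356.7/EI
  δ_0 = 893.3/EI
Tip deflection under a unit load at 2: L³/(3EI) = 114.3/EI.
The prop prevents deflection at 2: R_2 = δ_0/δ_{22} = 893.3/114.3 = 7.813 kN.
Vertical equilibrium: R_1 = ΣP − R_2 = 98.8 − 7.813 = 90.99 kN.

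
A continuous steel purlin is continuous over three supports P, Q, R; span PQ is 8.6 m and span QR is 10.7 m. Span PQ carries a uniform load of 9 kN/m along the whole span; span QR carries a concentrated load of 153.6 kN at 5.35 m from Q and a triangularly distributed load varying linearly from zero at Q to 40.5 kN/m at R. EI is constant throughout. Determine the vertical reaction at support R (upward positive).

R_R = 187.8 kN

Release continuity at Q by inserting a hinge; the redundant is the internal moment M_Q. The primary structure is two simply-supported spans PQ and QR.
Discontinuity in slope at Q on the released structure — sum the simple-span end rotations:
  span PQ: UDL 9: wL³/(24EI) = 238.5/EI
  span QR: point load 153.6 at a = 5.35: Pab(L + b)/(6LEI) = 1099/EI
  span QR: triangular load, peak 40.5: 7w₀L³/(360EI) = 964.7/EI
  relative rotation θ_0 = (238.5 + 2064)/EI = 2302/EI
A unit hogging moment at Q produces rotation L₁/(3EI) + L₂/(3EI) = 6.433/EI.
Compatibility: M_Q·(L₁+L₂)/(3EI) = θ_0, giving M_Q = 357.9 kN·m (hogging).
Span QR, ΣM about R: R_Q^{QR}·10.7 = 1595 + 357.9, so R_Q^{QR} = 182.5 kN and R_R = 370.3 − 182.5 = 187.8 kN.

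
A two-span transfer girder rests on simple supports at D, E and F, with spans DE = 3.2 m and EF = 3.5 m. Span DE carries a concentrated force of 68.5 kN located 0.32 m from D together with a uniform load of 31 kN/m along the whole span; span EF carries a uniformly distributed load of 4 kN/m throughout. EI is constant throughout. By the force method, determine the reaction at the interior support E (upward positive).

Release continuity at E by inserting a hinge; the redundant is the internal moment M_E. The primary structure is two simply-supported spans DE and EF.
Rotations at E on the released spans (each span's end-slope, ×1/EI):
  span DE: point load 68.5 at a = 0.32: Pab(L + a)/(6LEI) = 11.57/EI
  span DE: UDL 31: wL³/(24EI) = 42.33/EI
  span EF: UDL 4: wL³/(24EI) = 7.146/EI
  relative rotation θ_0 = (53.9 + 7.146)/EI = 61.04/EI
A unit hogging moment at E produces rotation L₁/(3EI) + L₂/(3EI) = 2.233/EI.
Compatibility: M_E·(L₁+L₂)/(3EI) = θ_0, giving M_E = 27.33 kN·m (hogging).
Span DE, ΣM about D with M_E applied at E: R_E^{DE}·3.2 = 180.6 + 27.33, so R_E^{DE} = 64.99 kN and R_D = 167.7 − 64.99 = 102.7 kN.
Span EF, ΣM about F: R_E^{EF}·3.5 = 24.5 + 27.33, so R_E^{EF} = 14.81 kN and R_F = 14 − 14.81 = -0.8096 kN.
R_E = 64.99 + 14.81 = 79.8 kN.

R_E = 79.8 kN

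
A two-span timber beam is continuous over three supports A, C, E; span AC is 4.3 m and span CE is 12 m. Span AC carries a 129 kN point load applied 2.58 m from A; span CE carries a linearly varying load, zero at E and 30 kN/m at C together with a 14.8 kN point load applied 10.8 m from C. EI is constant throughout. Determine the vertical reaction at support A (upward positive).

R_A = -5.747 kN

Release continuity at C by inserting a hinge; the redundant is the internal moment M_C. The primary structure is two simply-supported spans AC and CE.
Discontinuity in slope at C on the released structure — sum the simple-span end rotations:
  span AC: point load 129 at a = 2.58: Pab(L + a)/(6LEI) = 152.7/EI
  span CE: triangular load, peak 30: w₀L³/(45EI) = 1152/EI
  span CE: point load 14.8 at a = 10.8: Pab(L + b)/(6LEI) = 35.16/EI
  relative rotation θ_0 = (152.7 + 1187)/EI = 1340/EI
A unit hogging moment at C produces rotation L₁/(3EI) + L₂/(3EI) = 5.433/EI.
Compatibility: M_C·(L₁+L₂)/(3EI) = θ_0, giving M_C = 246.6 kN·m (hogging).
Span AC, ΣM about A with M_C applied at C: R_C^{AC}·4.3 = 332.8 + 246.6, so R_C^{AC} = 134.7 kN and R_A = 129 − 134.7 = -5.747 kN.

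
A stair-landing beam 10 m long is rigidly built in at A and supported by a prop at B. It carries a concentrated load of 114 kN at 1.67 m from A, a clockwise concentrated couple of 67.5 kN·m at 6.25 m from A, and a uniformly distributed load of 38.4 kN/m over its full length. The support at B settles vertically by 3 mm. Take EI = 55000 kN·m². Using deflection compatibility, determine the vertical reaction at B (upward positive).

R_B = 156.7 kN

Release the roller at B. Primary structure: cantilever fixed at A.
Primary-structure tip deflection at B by superposition:
  point load 114 at a = 1.67: Pa²(3L − a)/(6EI) = 1501/EI
  clockwise couple 67.5 at a = 6.25: M₀a(2L − a)/(2EI) = 2900/EI
  UDL 38.4: wL⁴/(8EI) = 48000/EI
  δ_0 = 52402/EI
Flexibility coefficient — unit upward force at B: δ_{BB} = L³/(3EI) = 333.3/EI.
With EI = 55000 kN·m²: δ_0 = 0.95276 m and δ_{BB} = 0.006061 m/kN.
Compatibility — the beam at B must follow the support down by 0.003 m: δ_0 − R_B·δ_{BB} = 0.003, so R_B = (0.95276 − 0.003)/0.006061 = 156.7 kN.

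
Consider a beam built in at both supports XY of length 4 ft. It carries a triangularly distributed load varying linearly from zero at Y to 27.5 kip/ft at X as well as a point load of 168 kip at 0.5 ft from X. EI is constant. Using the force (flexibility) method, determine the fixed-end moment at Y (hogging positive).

Release both end moments; the primary structure is a simply-supported span XY with redundants M_X and M_Y.
Simple-span end rotations at X and Y under the given loads:
  at X: triangular load, peak 27.5: w₀L³/(45EI) = 39.11/EI
  at Y: triangular load, peak 27.5: 7w₀L³/(360EI) = 34.22/EI
  at X: point load 168 at a = 0.5: Pab(L + b)/(6LEI) = 91.88/EI
  at Y: point load 168 at a = 0.5: Pab(L + a)/(6LEI) = 55.12/EI
  θ_X0 = 131/EI,  θ_Y0 = 89.35/EI
Flexibility coefficients: a unit moment at one end gives L/(3EI) there and L/(6EI) at the far end, so f₁₁ = f₂₂ = 1.333/EI and f₁₂ = f₂₁ = 0.6667/EI.
Compatibility — zero rotation at each built-in end:
  1.333 M_X + 0.6667 M_Y = 131
  0.6667 M_X + 1.333 M_Y = 89.35
Solving the pair gives M_X = 86.31 kip·ft and M_Y = 23.85 kip·ft (hogging).

M_Y = 23.85 kip·ft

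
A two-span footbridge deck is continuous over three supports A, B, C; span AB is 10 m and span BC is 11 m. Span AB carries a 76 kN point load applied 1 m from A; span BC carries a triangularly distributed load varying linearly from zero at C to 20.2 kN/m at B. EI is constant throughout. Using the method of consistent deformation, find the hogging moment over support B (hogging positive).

Insert a hinge at B; M_B is the redundant, and each span becomes simply supported.
Rotations at B on the released spans (each span's end-slope, ×1/EI):
  span AB: point load 76 at a = 1: Pab(L + a)/(6LEI) = 125.4/EI
  span BC: triangular load, peak 20.2: w₀L³/(45EI) = 597.5/EI
  relative rotation θ_0 = (125.4 + 597.5)/EI = 722.9/EI
A unit hogging moment at B produces rotation L₁/(3EI) + L₂/(3EI) = 7/EI.
Compatibility: M_B·(L₁+L₂)/(3EI) = θ_0, giving M_B = 103.3 kN·m (hogging).

M_B = 103.3 kN·m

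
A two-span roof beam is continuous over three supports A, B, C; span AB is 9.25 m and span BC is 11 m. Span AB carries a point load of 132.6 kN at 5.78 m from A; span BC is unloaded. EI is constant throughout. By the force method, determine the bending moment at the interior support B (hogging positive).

Release continuity at B by inserting a hinge; the redundant is the internal moment M_B. The primary structure is two simply-supported spans AB and BC.
End slopes at the hinge B, treating each span as simply supported:
  span AB: point load 132.6 at a = 5.78: Pab(L + a)/(6LEI) = 720.2/EI
  relative rotation θ_0 = (720.2 + 0)/EI = 720.2/EI
A unit hogging moment at B produces rotation L₁/(3EI) + L₂/(3EI) = 6.75/EI.
Slope continuity at B: θ_0 = M_B·6.75/EI, so M_B = 720.2/6.75 = 106.7 kN·m (hogging).

M_B = 106.7 kN·m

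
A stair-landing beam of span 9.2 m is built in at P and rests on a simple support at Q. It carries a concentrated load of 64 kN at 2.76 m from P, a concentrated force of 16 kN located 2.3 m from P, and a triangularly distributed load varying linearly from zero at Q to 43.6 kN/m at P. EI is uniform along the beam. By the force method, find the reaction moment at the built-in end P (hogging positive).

M_P = 375.3 kN·m

Remove the prop at Q; the released (primary) structure is a cantilever built in at P.
Primary-structure tip deflection at Q by superposition:
  point load 64 at a = 2.76: Pa²(3L − a)/(6EI) = 2018/EI
  point load 16 at a = 2.3: Pa²(3L − a)/(6EI) = 356.9/EI
  triangular load, peak 43.6 at the fixed end: w₀L⁴/(30EI) = 10412/EI
  δ_0 = 12787/EI
Flexibility coefficient — unit upward force at Q: δ_{QQ} = L³/(3EI) = 259.6/EI.
Compatibility at Q: δ_0 − R_Q·δ_{QQ} = 0, so R_Q = 12787/259.6 = 49.26 kN.
Moment equilibrium about P: M_P = Σ(load moments about P) − R_Q·L = 828.5 − 49.26×9.2 = 375.3 kN·m.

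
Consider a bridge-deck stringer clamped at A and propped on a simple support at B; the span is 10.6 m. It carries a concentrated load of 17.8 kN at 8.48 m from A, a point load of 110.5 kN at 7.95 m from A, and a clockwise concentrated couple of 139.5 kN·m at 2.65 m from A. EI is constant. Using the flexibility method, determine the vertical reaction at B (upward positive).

Remove the prop at B; the released (primary) structure is a cantilever built in at A.
Downward deflection at the released point B due to the loads:
  point load 17.8 at a = 8.48: Pa²(3L − a)/(6EI) = 4975/EI
  point load 110.5 at a = 7.95: Pa²(3L − a)/(6EI) = 27761/EI
  clockwise couple 139.5 at a = 2.65: M₀a(2L − a)/(2EI) = 3429/EI
  δ_0 = 36165/EI
Tip deflection under a unit load at B: L³/(3EI) = 397/EI.
The prop prevents deflection at B: R_B = δ_0/δ_{BB} = 36165/397 = 91.09 kN.

R_B = 91.09 kN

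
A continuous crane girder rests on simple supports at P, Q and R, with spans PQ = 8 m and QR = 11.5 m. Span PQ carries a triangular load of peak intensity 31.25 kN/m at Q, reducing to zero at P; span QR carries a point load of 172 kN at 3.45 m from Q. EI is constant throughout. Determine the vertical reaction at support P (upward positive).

R_P = 8.801 kN

Insert a hinge at Q; M_Q is the redundant, and each span becomes simply supported.
Discontinuity in slope at Q on the released structure — sum the simple-span end rotations:
  span PQ: triangular load, peak 31.25: w₀L³/(45EI) = 355.6/EI
  span QR: point load 172 at a = 3.45: Pab(L + b)/(6LEI) = 1353/EI
  relative rotation θ_0 = (355.6 + 1353)/EI = 1709/EI
A unit hogging moment at Q produces rotation L₁/(3EI) + L₂/(3EI) = 6.5/EI.
Slope continuity at Q: θ_0 = M_Q·6.5/EI, so M_Q = 1709/6.5 = 262.9 kN·m (hogging).
Span PQ, ΣM about P with M_Q applied at Q: R_Q^{PQ}·8 = 666.7 + 262.9, so R_Q^{PQ} = 116.2 kN and R_P = 125 − 116.2 = 8.801 kN.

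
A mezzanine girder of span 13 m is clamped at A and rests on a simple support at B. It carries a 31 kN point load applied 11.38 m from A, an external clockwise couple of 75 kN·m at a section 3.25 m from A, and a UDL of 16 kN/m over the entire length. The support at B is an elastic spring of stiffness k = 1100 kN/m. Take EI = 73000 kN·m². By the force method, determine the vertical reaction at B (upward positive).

R_B = 98.13 kN

Choose R_B as the redundant. The primary structure is the cantilever fixed at A.
Free-end deflection of the primary structure under the applied loading (downward +):
  point load 31 at a = 11.38: Pa²(3L − a)/(6EI) = 18481/EI
  clockwise couple 75 at a = 3.25: M₀a(2L − a)/(2EI) = 2773/EI
  UDL 16: wL⁴/(8EI) = 57122/EI
  δ_0 = 78375/EI
Tip deflection under a unit load at B: L³/(3EI) = 732.3/EI.
With EI = 73000 kN·m²: δ_0 = 1.0736 m and δ_{BB} = 0.010032 m/kN.
Compatibility — the spring shortens by R_B/k under the reaction it provides: δ_0 − R_B·δ_{BB} = R_B/k. With 1/k = 0.000909 m/kN, R_B = δ_0 / (δ_{BB} + 1/k) = 1.0736 / (0.010032 + 0.000909) = 98.13 kN.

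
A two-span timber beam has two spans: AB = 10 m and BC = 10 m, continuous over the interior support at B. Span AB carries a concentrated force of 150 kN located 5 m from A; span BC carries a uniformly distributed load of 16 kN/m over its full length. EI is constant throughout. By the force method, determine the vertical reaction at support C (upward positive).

Take M_B as the redundant. Released structure: two simple spans AB and BC with a hinge at B.
Discontinuity in slope at B on the released structure — sum the simple-span end rotations:
  span AB: point load 150 at a = 5: Pab(L + a)/(6LEI) = 937.5/EI
  span BC: UDL 16: wL³/(24EI) = 666.7/EI
  relative rotation θ_0 = (937.5 + 666.7)/EI = 1604/EI
A unit hogging moment at B produces rotation L₁/(3EI) + L₂/(3EI) = 6.667/EI.
Slope continuity at B: θ_0 = M_B·6.667/EI, so M_B = 1604/6.667 = 240.6 kN·m (hogging).
Span BC, ΣM about C: R_B^{BC}·10 = 800 + 240.6, so R_B^{BC} = 104.1 kN and R_C = 160 − 104.1 = 55.94 kN.

R_C = 55.94 kN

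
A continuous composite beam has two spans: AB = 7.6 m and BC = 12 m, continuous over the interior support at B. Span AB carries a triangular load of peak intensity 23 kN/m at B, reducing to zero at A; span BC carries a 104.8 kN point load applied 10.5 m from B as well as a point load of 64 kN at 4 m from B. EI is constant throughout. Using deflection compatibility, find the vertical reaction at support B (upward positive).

R_B = 150.3 kN

Take M_B as the redundant. Released structure: two simple spans AB and BC with a hinge at B.
End slopes at the hinge B, treating each span as simply supported:
  span AB: triangular load, peak 23: w₀L³/(45EI) = 224.4/EI
  span BC: point load 104.8 at a = 10.5: Pab(L + b)/(6LEI) = 309.5/EI
  span BC: point load 64 at a = 4: Pab(L + b)/(6LEI) = 568.9/EI
  relative rotation θ_0 = (224.4 + 878.4)/EI = 1103/EI
A unit hogging moment at B produces rotation L₁/(3EI) + L₂/(3EI) = 6.533/EI.
Slope continuity at B: θ_0 = M_B·6.533/EI, so M_B = 1103/6.533 = 168.8 kN·m (hogging).
Span AB, ΣM about A with M_B applied at B: R_B^{AB}·7.6 = 442.8 + 168.8, so R_B^{AB} = 80.48 kN and R_A = 87.4 − 80.48 = 6.925 kN.
Span BC, ΣM about C: R_B^{BC}·12 = 669.2 + 168.8, so R_B^{BC} = 69.83 kN and R_C = 168.8 − 69.83 = 98.97 kN.
R_B = 80.48 + 69.83 = 150.3 kN.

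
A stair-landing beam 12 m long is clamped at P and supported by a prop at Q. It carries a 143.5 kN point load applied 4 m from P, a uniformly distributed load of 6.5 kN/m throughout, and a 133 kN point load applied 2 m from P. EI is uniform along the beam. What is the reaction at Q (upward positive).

Choose R_Q as the redundant. The primary structure is the cantilever fixed at P.
Deflection at Q on the released cantilever, summing each load's contribution:
  point load 143.5 at a = 4: Pa²(3L − a)/(6EI) = 12245/EI
  UDL 6.5: wL⁴/(8EI) = 16848/EI
  point load 133 at a = 2: Pa²(3L − a)/(6EI) = 3015/EI
  δ_0 = 32108/EI
Tip deflection under a unit load at Q: L³/(3EI) = 576/EI.
The prop prevents deflection at Q: R_Q = δ_0/δ_{QQ} = 32108/576 = 55.74 kN.

R_Q = 55.74 kN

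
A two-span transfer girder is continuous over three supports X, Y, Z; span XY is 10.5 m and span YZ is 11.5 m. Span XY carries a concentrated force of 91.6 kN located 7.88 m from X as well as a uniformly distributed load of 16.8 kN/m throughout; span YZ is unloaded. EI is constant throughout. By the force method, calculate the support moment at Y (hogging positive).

Release continuity at Y by inserting a hinge; the redundant is the internal moment M_Y. The primary structure is two simply-supported spans XY and YZ.
End slopes at the hinge Y, treating each span as simply supported:
  span XY: point load 91.6 at a = 7.88: Pab(L + a)/(6LEI) = 551.7/EI
  span XY: UDL 16.8: wL³/(24EI) = 810.3/EI
  relative rotation θ_0 = (1362 + 0)/EI = 1362/EI
A unit hogging moment at Y produces rotation L₁/(3EI) + L₂/(3EI) = 7.333/EI.
Compatibility: M_Y·(L₁+L₂)/(3EI) = θ_0, giving M_Y = 185.7 kN·m (hogging).

M_Y = 185.7 kN·m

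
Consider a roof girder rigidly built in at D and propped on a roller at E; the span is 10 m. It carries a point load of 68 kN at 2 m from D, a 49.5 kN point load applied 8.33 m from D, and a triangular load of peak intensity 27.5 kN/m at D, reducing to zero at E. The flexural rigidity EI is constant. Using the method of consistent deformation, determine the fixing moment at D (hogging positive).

Remove the prop at E; the released (primary) structure is a cantilever built in at D.
Primary-structure tip deflection at E by superposition:
  point load 68 at a = 2: Pa²(3L − a)/(6EI) = 1269/EI
  point load 49.5 at a = 8.33: Pa²(3L − a)/(6EI) = 12405/EI
  triangular load, peak 27.5 at the fixed end: w₀L⁴/(30EI) = 9167/EI
  δ_0 = 22841/EI
Flexibility coefficient — unit upward force at E: δ_{EE} = L³/(3EI) = 333.3/EI.
Compatibility at E: δ_0 − R_E·δ_{EE} = 0, so R_E = 22841/333.3 = 68.52 kN.
Moment equilibrium about D: M_D = Σ(load moments about D) − R_E·L = 1007 − 68.52×10 = 321.4 kN·m.

M_D = 321.4 kN·m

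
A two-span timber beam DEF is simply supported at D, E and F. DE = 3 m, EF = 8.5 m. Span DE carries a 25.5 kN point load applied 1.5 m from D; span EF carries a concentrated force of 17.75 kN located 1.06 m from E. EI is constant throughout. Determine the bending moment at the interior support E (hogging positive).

M_E = 15.16 kN·m

Release continuity at E by inserting a hinge; the redundant is the internal moment M_E. The primary structure is two simply-supported spans DE and EF.
End slopes at the hinge E, treating each span as simply supported:
  span DE: point load 25.5 at a = 1.5: Pab(L + a)/(6LEI) = 14.34/EI
  span EF: point load 17.75 at a = 1.06: Pab(L + b)/(6LEI) = 43.75/EI
  relative rotation θ_0 = (14.34 + 43.75)/EI = 58.1/EI
A unit hogging moment at E produces rotation L₁/(3EI) + L₂/(3EI) = 3.833/EI.
Slope continuity at E: θ_0 = M_E·3.833/EI, so M_E = 58.1/3.833 = 15.16 kN·m (hogging).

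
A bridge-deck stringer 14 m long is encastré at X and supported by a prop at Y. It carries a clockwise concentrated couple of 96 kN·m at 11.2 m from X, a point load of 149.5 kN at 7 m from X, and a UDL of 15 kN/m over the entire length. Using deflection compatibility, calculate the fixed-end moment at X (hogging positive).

M_X = 717.7 kN·m

Choose R_Y as the redundant. The primary structure is the cantilever fixed at X.
Free-end deflection of the primary structure under the applied loading (downward +):
  clockwise couple 96 at a = 11.2: M₀a(2L − a)/(2EI) = 9032/EI
  point load 149.5 at a = 7: Pa²(3L − a)/(6EI) = 42732/EI
  UDL 15: wL⁴/(8EI) = 72030/EI
  δ_0 = 123794/EI
Flexibility coefficient — unit upward force at Y: δ_{YY} = L³/(3EI) = 914.7/EI.
The prop prevents deflection at Y: R_Y = δ_0/δ_{YY} = 123794/914.7 = 135.3 kN.
Moment equilibrium about X: M_X = Σ(load moments about X) − R_Y·L = 2612 − 135.3×14 = 717.7 kN·m.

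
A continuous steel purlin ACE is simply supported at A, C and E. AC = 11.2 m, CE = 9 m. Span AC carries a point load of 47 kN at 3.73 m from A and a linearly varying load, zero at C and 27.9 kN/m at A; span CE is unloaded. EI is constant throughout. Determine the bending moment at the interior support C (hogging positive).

Release continuity at C by inserting a hinge; the redundant is the internal moment M_C. The primary structure is two simply-supported spans AC and CE.
Discontinuity in slope at C on the released structure — sum the simple-span end rotations:
  span AC: point load 47 at a = 3.73: Pab(L + a)/(6LEI) = 290.9/EI
  span AC: triangular load, peak 27.9: 7w₀L³/(360EI) = 762.2/EI
  relative rotation θ_0 = (1053 + 0)/EI = 1053/EI
A unit hogging moment at C produces rotation L₁/(3EI) + L₂/(3EI) = 6.733/EI.
Slope continuity at C: θ_0 = M_C·6.733/EI, so M_C = 1053/6.733 = 156.4 kN·m (hogging).

M_C = 156.4 kN·m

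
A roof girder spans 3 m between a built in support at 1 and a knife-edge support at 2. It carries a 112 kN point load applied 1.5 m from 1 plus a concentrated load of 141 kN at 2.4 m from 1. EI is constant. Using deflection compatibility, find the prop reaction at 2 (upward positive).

Choose R_2 as the redundant. The primary structure is the cantilever fixed at 1.
Deflection at 2 on the released cantilever, summing each load's contribution:
  point load 112 at a = 1.5: Pa²(3L − a)/(6EI) = 315/EI
  point load 141 at a = 2.4: Pa²(3L − a)/(6EI) = 893.4/EI
  δ_0 = 1208/EI
Tip deflection under a unit load at 2: L³/(3EI) = 9/EI.
Compatibility at 2: δ_0 − R_2·δ_{22} = 0, so R_2 = 1208/9 = 134.3 kN.

R_2 = 134.3 kN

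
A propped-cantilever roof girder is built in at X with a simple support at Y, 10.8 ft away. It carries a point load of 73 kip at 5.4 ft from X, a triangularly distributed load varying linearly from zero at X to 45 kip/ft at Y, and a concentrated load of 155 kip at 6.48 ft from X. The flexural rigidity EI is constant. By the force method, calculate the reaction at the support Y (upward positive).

R_Y = 223.4 kip

Release the roller at Y. Primary structure: cantilever fixed at X.
Primary-structure tip deflection at Y by superposition:
  point load 73 at a = 5.4: Pa²(3L − a)/(6EI) = 9579/EI
  triangular load, peak 45 at the free end: 11w₀L⁴/(120EI) = 56120/EI
  point load 155 at a = 6.48: Pa²(3L − a)/(6EI) = 28117/EI
  δ_0 = 93816/EI
Flexibility coefficient — unit upward force at Y: δ_{YY} = L³/(3EI) = 419.9/EI.
Compatibility at Y: δ_0 − R_Y·δ_{YY} = 0, so R_Y = 93816/419.9 = 223.4 kip.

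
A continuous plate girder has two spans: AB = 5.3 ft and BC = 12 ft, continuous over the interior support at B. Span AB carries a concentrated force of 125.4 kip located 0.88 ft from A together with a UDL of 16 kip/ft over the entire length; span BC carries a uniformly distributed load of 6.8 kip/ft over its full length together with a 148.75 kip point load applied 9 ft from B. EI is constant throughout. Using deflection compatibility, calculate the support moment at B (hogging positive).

Release continuity at B by inserting a hinge; the redundant is the internal moment M_B. The primary structure is two simply-supported spans AB and BC.
End slopes at the hinge B, treating each span as simply supported:
  span AB: point load 125.4 at a = 0.88: Pab(L + a)/(6LEI) = 94.79/EI
  span AB: UDL 16: wL³/(24EI) = 99.25/EI
  span BC: UDL 6.8: wL³/(24EI) = 489.6/EI
  span BC: point load 148.75 at a = 9: Pab(L + b)/(6LEI) = 836.7/EI
  relative rotation θ_0 = (194 + 1326)/EI = 1520/EI
A unit hogging moment at B produces rotation L₁/(3EI) + L₂/(3EI) = 5.767/EI.
Compatibility: M_B·(L₁+L₂)/(3EI) = θ_0, giving M_B = 263.6 kip·ft (hogging).

M_B = 263.6 kip·ft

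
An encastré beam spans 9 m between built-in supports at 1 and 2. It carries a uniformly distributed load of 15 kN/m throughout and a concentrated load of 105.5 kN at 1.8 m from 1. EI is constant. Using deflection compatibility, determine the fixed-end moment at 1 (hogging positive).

M_1 = 222.8 kN·m

Take the two fixed-end moments M_1, M_2 as redundants; the released structure is the simple span 12.
End rotations of the released simple span under the applied load (×1/EI):
  at 1: UDL 15: wL³/(24EI) = 455.6/EI
  at 2: UDL 15: wL³/(24EI) = 455.6/EI
  at 1: point load 105.5 at a = 1.8: Pab(L + b)/(6LEI) = 410.2/EI
  at 2: point load 105.5 at a = 1.8: Pab(L + a)/(6LEI) = 273.5/EI
  θ_10 = 865.8/EI,  θ_20 = 729.1/EI
Flexibility coefficients: a unit moment at one end gives L/(3EI) there and L/(6EI) at the far end, so f₁₁ = f₂₂ = 3/EI and f₁₂ = f₂₁ = 1.5/EI.
Compatibility — zero rotation at each built-in end:
  3 M_1 + 1.5 M_2 = 865.8
  1.5 M_1 + 3 M_2 = 729.1
Solving the pair gives M_1 = 222.8 kN·m and M_2 = 131.6 kN·m (hogging).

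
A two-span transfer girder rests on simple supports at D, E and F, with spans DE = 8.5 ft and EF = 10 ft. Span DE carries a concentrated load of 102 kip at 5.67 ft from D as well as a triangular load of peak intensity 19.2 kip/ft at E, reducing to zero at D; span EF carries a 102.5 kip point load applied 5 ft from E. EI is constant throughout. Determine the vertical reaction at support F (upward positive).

Insert a hinge at E; M_E is the redundant, and each span becomes simply supported.
End slopes at the hinge E, treating each span as simply supported:
  span DE: point load 102 at a = 5.67: Pab(L + a)/(6LEI) = 454.7/EI
  span DE: triangular load, peak 19.2: w₀L³/(45EI) = 262/EI
  span EF: point load 102.5 at a = 5: Pab(L + b)/(6LEI) = 640.6/EI
  relative rotation θ_0 = (716.8 + 640.6)/EI = 1357/EI
A unit hogging moment at E produces rotation L₁/(3EI) + L₂/(3EI) = 6.167/EI.
Slope continuity at E: θ_0 = M_E·6.167/EI, so M_E = 1357/6.167 = 220.1 kip·ft (hogging).
Span EF, ΣM about F: R_E^{EF}·10 = 512.5 + 220.1, so R_E^{EF} = 73.26 kip and R_F = 102.5 − 73.26 = 29.24 kip.

R_F = 29.24 kip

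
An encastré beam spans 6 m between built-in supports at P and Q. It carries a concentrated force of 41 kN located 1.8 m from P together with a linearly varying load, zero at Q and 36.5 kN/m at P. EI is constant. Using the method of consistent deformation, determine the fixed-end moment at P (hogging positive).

M_P = 101.9 kN·m

Take the two fixed-end moments M_P, M_Q as redundants; the released structure is the simple span PQ.
Simple-span end rotations at P and Q under the given loads:
  at P: point load 41 at a = 1.8: Pab(L + b)/(6LEI) = 87.82/EI
  at Q: point load 41 at a = 1.8: Pab(L + a)/(6LEI) = 67.16/EI
  at P: triangular load, peak 36.5: w₀L³/(45EI) = 175.2/EI
  at Q: triangular load, peak 36.5: 7w₀L³/(360EI) = 153.3/EI
  θ_P0 = 263/EI,  θ_Q0 = 220.5/EI
Flexibility coefficients: a unit moment at one end gives L/(3EI) there and L/(6EI) at the far end, so f₁₁ = f₂₂ = 2/EI and f₁₂ = f₂₁ = 1/EI.
Compatibility — zero rotation at each built-in end:
  2 M_P + 1 M_Q = 263
  1 M_P + 2 M_Q = 220.5
Solving the pair gives M_P = 101.9 kN·m and M_Q = 59.3 kN·m (hogging).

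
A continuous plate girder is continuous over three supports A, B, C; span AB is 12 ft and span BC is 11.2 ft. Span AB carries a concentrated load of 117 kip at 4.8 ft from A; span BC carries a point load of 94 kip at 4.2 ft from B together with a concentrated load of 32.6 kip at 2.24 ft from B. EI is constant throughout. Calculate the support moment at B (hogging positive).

Take M_B as the redundant. Released structure: two simple spans AB and BC with a hinge at B.
Discontinuity in slope at B on the released structure — sum the simple-span end rotations:
  span AB: point load 117 at a = 4.8: Pab(L + a)/(6LEI) = 943.5/EI
  span BC: point load 94 at a = 4.2: Pab(L + b)/(6LEI) = 748.5/EI
  span BC: point load 32.6 at a = 2.24: Pab(L + b)/(6LEI) = 196.3/EI
  relative rotation θ_0 = (943.5 + 944.8)/EI = 1888/EI
A unit hogging moment at B produces rotation L₁/(3EI) + L₂/(3EI) = 7.733/EI.
Compatibility: M_B·(L₁+L₂)/(3EI) = θ_0, giving M_B = 244.2 kip·ft (hogging).

M_B = 244.2 kip·ft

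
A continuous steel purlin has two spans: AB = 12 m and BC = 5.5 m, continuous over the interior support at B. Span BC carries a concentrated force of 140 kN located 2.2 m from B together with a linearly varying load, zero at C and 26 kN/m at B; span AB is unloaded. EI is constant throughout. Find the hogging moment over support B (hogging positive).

M_B = 62.94 kN·m

Take M_B as the redundant. Released structure: two simple spans AB and BC with a hinge at B.
End slopes at the hinge B, treating each span as simply supported:
  span BC: point load 140 at a = 2.2: Pab(L + b)/(6LEI) = 271/EI
  span BC: triangular load, peak 26: w₀L³/(45EI) = 96.13/EI
  relative rotation θ_0 = (0 + 367.2)/EI = 367.2/EI
A unit hogging moment at B produces rotation L₁/(3EI) + L₂/(3EI) = 5.833/EI.
Compatibility: M_B·(L₁+L₂)/(3EI) = θ_0, giving M_B = 62.94 kN·m (hogging).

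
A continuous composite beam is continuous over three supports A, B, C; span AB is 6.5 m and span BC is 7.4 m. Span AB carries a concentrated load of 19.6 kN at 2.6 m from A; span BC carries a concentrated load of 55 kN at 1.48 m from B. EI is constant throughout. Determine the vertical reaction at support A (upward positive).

Insert a hinge at B; M_B is the redundant, and each span becomes simply supported.
Rotations at B on the released spans (each span's end-slope, ×1/EI):
  span AB: point load 19.6 at a = 2.6: Pab(L + a)/(6LEI) = 46.37/EI
  span BC: point load 55 at a = 1.48: Pab(L + b)/(6LEI) = 144.6/EI
  relative rotation θ_0 = (46.37 + 144.6)/EI = 190.9/EI
A unit hogging moment at B produces rotation L₁/(3EI) + L₂/(3EI) = 4.633/EI.
Slope continuity at B: θ_0 = M_B·4.633/EI, so M_B = 190.9/4.633 = 41.21 kN·m (hogging).
Span AB, ΣM about A with M_B applied at B: R_B^{AB}·6.5 = 50.96 + 41.21, so R_B^{AB} = 14.18 kN and R_A = 19.6 − 14.18 = 5.42 kN.

R_A = 5.42 kN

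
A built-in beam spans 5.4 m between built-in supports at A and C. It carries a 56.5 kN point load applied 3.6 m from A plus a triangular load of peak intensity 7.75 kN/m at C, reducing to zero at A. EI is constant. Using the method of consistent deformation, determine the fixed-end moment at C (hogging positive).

M_C = 56.5 kN·m

Take the two fixed-end moments M_A, M_C as redundants; the released structure is the simple span AC.
Simple-span end rotations at A and C under the given loads:
  at A: point load 56.5 at a = 3.6: Pab(L + b)/(6LEI) = 81.36/EI
  at C: point load 56.5 at a = 3.6: Pab(L + a)/(6LEI) = 101.7/EI
  at A: triangular load, peak 7.75: 7w₀L³/(360EI) = 23.73/EI
  at C: triangular load, peak 7.75: w₀L³/(45EI) = 27.12/EI
  θ_A0 = 105.1/EI,  θ_C0 = 128.8/EI
Flexibility coefficients: a unit moment at one end gives L/(3EI) there and L/(6EI) at the far end, so f₁₁ = f₂₂ = 1.8/EI and f₁₂ = f₂₁ = 0.9/EI.
Compatibility — zero rotation at each built-in end:
  1.8 M_A + 0.9 M_C = 105.1
  0.9 M_A + 1.8 M_C = 128.8
Solving the pair gives M_A = 30.13 kN·m and M_C = 56.5 kN·m (hogging).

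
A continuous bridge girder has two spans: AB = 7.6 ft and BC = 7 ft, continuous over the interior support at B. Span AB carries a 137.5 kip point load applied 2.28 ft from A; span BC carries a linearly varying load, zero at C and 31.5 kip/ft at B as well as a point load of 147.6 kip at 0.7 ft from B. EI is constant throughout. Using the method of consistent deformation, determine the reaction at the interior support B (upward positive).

R_B = 293.1 kip

Release continuity at B by inserting a hinge; the redundant is the internal moment M_B. The primary structure is two simply-supported spans AB and BC.
Rotations at B on the released spans (each span's end-slope, ×1/EI):
  span AB: point load 137.5 at a = 2.28: Pab(L + a)/(6LEI) = 361.4/EI
  span BC: triangular load, peak 31.5: w₀L³/(45EI) = 240.1/EI
  span BC: point load 147.6 at a = 0.7: Pab(L + b)/(6LEI) = 206.1/EI
  relative rotation θ_0 = (361.4 + 446.2)/EI = 807.6/EI
A unit hogging moment at B produces rotation L₁/(3EI) + L₂/(3EI) = 4.867/EI.
Compatibility: M_B·(L₁+L₂)/(3EI) = θ_0, giving M_B = 165.9 kip·ft (hogging).
Span AB, ΣM about A with M_B applied at B: R_B^{AB}·7.6 = 313.5 + 165.9, so R_B^{AB} = 63.08 kip and R_A = 137.5 − 63.08 = 74.42 kip.
Span BC, ΣM about C: R_B^{BC}·7 = 1444 + 165.9, so R_B^{BC} = 230 kip and R_C = 257.9 − 230 = 27.8 kip.
R_B = 63.08 + 230 = 293.1 kip.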